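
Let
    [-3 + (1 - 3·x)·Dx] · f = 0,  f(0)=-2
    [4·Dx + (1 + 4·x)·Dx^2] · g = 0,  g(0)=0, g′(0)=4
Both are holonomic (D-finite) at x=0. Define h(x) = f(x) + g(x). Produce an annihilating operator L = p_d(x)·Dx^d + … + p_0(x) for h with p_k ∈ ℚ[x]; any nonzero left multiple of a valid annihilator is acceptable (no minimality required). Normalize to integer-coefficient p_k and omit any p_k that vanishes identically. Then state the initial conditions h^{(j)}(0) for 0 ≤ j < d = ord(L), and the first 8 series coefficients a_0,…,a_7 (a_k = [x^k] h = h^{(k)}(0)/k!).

L = (204 + 144·x)·Dx + (11 + 312·x + 288·x^2)·Dx^2 + (-5 - 11·x + 54·x^2 + 72·x^3)·Dx^3  (order 3).
h: a_k = -2, -2, -26, -98/3, -226, -1406/5, -6422/3, -14234/7, …
ICs: h(0) = -2, h′(0) = -2, h′′(0) = -52.

f: a_k = -2, -6, -18, -54, -162, -486, -1458, -4374, …
g: a_k = 0, 4, -8, 64/3, -64, 1024/5, -2048/3, 16384/7, …
L₀ := lclm(L_f,L_g); ord L₀ ≤ 1+2.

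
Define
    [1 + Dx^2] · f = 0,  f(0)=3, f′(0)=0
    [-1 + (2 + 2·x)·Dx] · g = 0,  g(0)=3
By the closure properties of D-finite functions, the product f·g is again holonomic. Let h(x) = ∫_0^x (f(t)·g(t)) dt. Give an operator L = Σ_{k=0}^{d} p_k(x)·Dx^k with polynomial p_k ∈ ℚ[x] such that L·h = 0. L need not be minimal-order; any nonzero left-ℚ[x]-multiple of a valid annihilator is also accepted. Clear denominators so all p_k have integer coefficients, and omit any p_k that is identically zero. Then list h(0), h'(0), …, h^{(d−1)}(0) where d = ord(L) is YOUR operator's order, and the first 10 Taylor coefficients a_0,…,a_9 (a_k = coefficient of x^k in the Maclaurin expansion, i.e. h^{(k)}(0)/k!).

L = (7 + 8·x + 4·x^2)·Dx + (-4 - 4·x)·Dx^2 + (4 + 8·x + 4·x^2)·Dx^3  (order 3).
h: a_k = 0, 9, 9/4, -15/8, -27/64, 15/128, 13/512, -349/35840, 401/81920, -44047/10321920, …
ICs: h(0) = 0, h′(0) = 9, h′′(0) = 9/2.

f: a_k = 3, 0, -3/2, 0, 1/8, 0, -1/240, 0, 1/13440, 0, …
g: a_k = 3, 3/2, -3/8, 3/16, -15/128, 21/256, -63/1024, 99/2048, -1287/32768, 2145/65536, …
h₀=f·g: eliminate ⇒ L₀, order ≤ 2·1.
h=∫h₀ ⇒ L = L₀·Dx.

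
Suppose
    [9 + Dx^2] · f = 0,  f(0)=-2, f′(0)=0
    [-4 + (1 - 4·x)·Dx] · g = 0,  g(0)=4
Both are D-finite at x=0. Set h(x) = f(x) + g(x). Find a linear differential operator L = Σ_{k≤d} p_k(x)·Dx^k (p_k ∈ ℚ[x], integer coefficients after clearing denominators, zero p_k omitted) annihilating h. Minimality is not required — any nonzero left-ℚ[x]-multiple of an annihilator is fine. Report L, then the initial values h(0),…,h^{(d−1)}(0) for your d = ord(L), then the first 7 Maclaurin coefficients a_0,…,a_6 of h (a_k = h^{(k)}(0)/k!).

L = (-3780 + 2592·x - 5184·x^2) + (369 - 2124·x + 3888·x^2 - 5184·x^3)·Dx + (-420 + 288·x - 576·x^2)·Dx^2 + (41 - 236·x + 432·x^2 - 576·x^3)·Dx^3  (order 3).
h: a_k = 2, 16, 73, 256, 4069/4, 4096, 655441/40, …
ICs: h(0) = 2, h′(0) = 16, h′′(0) = 146.

f: a_k = -2, 0, 9, 0, -27/4, 0, 81/40, …
g: a_k = 4, 16, 64, 256, 1024, 4096, 16384, …
Weyl lclm of L_f,L_g ⇒ L₀ (ord ≤ 3).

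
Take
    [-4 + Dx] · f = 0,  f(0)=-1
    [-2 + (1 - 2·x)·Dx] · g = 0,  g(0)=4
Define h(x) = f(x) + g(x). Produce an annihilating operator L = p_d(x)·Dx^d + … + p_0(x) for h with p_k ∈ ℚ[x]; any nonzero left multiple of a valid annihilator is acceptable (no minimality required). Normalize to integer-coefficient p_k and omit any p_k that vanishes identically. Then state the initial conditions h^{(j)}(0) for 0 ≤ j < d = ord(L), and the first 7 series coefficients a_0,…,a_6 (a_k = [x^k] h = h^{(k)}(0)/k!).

L = 32·x + (4 - 32·x + 32·x^2)·Dx + (-1 + 6·x - 8·x^2)·Dx^2  (order 2).
h: a_k = 3, 4, 8, 64/3, 160/3, 1792/15, 11264/45, …
ICs: h(0) = 3, h′(0) = 4.

f: a_k = -1, -4, -8, -32/3, -32/3, -128/15, -256/45, …
g: a_k = 4, 8, 16, 32, 64, 128, 256, …
Weyl lclm of L_f,L_g ⇒ L₀ (ord ≤ 2).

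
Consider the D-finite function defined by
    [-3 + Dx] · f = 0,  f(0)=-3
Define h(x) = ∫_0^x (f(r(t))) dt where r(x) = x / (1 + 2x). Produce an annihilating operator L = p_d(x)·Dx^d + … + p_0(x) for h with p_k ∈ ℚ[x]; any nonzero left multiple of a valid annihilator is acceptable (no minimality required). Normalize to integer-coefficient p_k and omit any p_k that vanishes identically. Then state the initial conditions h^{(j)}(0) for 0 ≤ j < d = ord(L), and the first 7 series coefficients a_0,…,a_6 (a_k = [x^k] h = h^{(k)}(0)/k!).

f: a_k = -3, -9, -27/2, -27/2, -81/8, -243/40, -243/80, …
Change of var in L_f (x↦r) gives L₀.
h=∫h₀ ⇒ L = L₀·Dx.
L = -3·Dx + (1 + 4·x + 4·x^2)·Dx^2  (order 2).
h: a_k = 0, -3, -9/2, 3/2, 9/8, -153/40, 519/80, …
ICs: h(0) = 0, h′(0) = -3.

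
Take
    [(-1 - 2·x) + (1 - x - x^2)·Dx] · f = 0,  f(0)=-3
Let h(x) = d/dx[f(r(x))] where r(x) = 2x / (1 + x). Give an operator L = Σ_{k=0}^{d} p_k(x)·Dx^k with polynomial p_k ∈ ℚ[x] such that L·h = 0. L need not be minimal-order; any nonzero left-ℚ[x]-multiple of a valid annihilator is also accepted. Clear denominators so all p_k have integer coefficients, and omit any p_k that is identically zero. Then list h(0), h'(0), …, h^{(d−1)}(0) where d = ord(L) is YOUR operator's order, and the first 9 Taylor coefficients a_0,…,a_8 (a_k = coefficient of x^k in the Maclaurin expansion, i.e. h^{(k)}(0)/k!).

L = (6 + 30·x + 90·x^2 + 50·x^3) + (-1 - 6·x + 30·x^3 + 25·x^4)·Dx  (order 1).
h: a_k = -6, -36, -90, -360, -750, -2700, -5250, -18000, -33750, …
ICs: h(0) = -6.

f: a_k = -3, -3, -6, -9, -15, -24, -39, -63, -102, …
f∘r: x↦r, Dx↦Dx/r' in L_f ⇒ L₀.
Differentiate: ansatz ord ≤ ord L₀ ⇒ L.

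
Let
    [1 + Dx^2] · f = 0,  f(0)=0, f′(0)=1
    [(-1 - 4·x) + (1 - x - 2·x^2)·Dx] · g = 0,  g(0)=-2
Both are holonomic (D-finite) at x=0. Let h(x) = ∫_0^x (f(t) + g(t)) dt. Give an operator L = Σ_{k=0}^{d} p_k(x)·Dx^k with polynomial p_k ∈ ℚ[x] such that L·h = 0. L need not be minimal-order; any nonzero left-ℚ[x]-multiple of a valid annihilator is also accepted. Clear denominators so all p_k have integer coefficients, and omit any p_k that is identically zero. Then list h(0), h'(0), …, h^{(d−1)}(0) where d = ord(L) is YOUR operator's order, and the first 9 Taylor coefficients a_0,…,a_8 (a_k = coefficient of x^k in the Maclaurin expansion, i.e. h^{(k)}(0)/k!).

f: a_k = 0, 1, 0, -1/6, 0, 1/120, 0, -1/5040, 0, …
g: a_k = -2, -2, -6, -10, -22, -42, -86, -170, -342, …
h₀=f+g: left-lcm gives L₀, ord ≤ 3.
Integrate: L := L₀·Dx.
L = (-31 - 146·x - 133·x^2 - 184·x^3 - 20·x^4 - 16·x^5)·Dx + (7 + 3·x - 3·x^2 - 37·x^3 - 42·x^4 - 12·x^5 - 8·x^6)·Dx^2 + (-31 - 146·x - 133·x^2 - 184·x^3 - 20·x^4 - 16·x^5)·Dx^3 + (7 + 3·x - 3·x^2 - 37·x^3 - 42·x^4 - 12·x^5 - 8·x^6)·Dx^4  (order 4).
h: a_k = 0, -2, -1/2, -2, -61/24, -22/5, -5039/720, -86/7, -856801/40320, …
ICs: h(0) = 0, h′(0) = -2, h′′(0) = -1, h′′′(0) = -12.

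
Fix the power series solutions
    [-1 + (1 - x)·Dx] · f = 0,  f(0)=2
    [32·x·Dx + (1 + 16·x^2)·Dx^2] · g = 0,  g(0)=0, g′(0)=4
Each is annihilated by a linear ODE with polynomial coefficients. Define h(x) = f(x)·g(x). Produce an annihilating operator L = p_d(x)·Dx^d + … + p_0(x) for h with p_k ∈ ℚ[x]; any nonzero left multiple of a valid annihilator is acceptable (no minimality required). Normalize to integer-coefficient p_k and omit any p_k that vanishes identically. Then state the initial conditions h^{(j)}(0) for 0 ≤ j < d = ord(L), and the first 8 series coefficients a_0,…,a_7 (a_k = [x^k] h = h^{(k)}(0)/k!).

L = 32·x + (2 - 32·x + 64·x^2)·Dx + (-1 + x - 16·x^2 + 16·x^3)·Dx^2  (order 2).
h: a_k = 0, 8, 8, -104/3, -104/3, 5624/15, 5624/15, -452152/105, …
ICs: h(0) = 0, h′(0) = 8.

f: a_k = 2, 2, 2, 2, 2, 2, 2, 2, …
g: a_k = 0, 4, 0, -64/3, 0, 1024/5, 0, -16384/7, …
Product ⇒ symmetric product L₀, ord ≤ 2.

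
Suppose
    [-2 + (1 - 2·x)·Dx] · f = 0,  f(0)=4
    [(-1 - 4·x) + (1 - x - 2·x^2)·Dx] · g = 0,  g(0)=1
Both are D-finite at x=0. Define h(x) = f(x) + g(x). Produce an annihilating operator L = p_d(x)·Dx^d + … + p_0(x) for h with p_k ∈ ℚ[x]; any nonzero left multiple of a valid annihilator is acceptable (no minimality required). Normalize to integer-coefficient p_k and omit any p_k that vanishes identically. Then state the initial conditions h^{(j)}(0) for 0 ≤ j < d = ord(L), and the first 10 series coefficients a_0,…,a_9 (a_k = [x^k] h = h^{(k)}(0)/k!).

f: a_k = 4, 8, 16, 32, 64, 128, 256, 512, 1024, 2048, …
g: a_k = 1, 1, 3, 5, 11, 21, 43, 85, 171, 341, …
Weyl lclm of L_f,L_g ⇒ L₀ (ord ≤ 2).
L = -4 + (-2 - 8·x)·Dx + (1 - x - 2·x^2)·Dx^2  (order 2).
h: a_k = 5, 9, 19, 37, 75, 149, 299, 597, 1195, 2389, …
ICs: h(0) = 5, h′(0) = 9.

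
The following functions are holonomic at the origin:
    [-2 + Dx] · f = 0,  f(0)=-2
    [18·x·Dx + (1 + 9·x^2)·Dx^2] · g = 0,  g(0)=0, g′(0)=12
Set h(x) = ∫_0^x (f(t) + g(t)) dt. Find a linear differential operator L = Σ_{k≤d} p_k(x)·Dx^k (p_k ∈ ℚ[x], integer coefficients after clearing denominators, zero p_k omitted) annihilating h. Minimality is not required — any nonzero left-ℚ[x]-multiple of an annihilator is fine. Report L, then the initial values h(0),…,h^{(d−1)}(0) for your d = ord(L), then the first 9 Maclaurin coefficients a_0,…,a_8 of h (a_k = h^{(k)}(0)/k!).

L = (18 - 36·x - 486·x^2 - 324·x^3)·Dx^2 + (-11 + 207·x^2 - 162·x^4)·Dx^3 + (1 + 9·x + 18·x^2 + 81·x^3 + 81·x^4)·Dx^4  (order 4).
h: a_k = 0, -2, 4, -4/3, -29/3, -4/15, 1454/45, -8/315, -98419/630, …
ICs: h(0) = 0, h′(0) = -2, h′′(0) = 8, h′′′(0) = -8.

f: a_k = -2, -4, -4, -8/3, -4/3, -8/15, -8/45, -16/315, -4/315, …
g: a_k = 0, 12, 0, -36, 0, 972/5, 0, -8748/7, 0, …
L₀ := lclm(L_f,L_g); ord L₀ ≤ 1+2.
∫: right-multiply L₀ by Dx.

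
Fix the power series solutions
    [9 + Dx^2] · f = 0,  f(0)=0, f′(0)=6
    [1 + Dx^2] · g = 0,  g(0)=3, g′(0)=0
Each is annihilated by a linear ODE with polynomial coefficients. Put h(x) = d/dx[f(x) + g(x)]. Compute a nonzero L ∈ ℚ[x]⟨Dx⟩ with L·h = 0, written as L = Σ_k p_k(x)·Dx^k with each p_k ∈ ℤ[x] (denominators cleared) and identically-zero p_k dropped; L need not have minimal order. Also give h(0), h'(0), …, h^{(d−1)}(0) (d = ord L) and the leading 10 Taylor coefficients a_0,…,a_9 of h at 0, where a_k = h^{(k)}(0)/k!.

L = 9 + 10·Dx^2 + Dx^4  (order 4).
h: a_k = 6, -3, -27, 1/2, 81/4, -1/40, -243/40, 1/1680, 2187/2240, -1/120960, …
ICs: h(0) = 6, h′(0) = -3, h′′(0) = -54, h′′′(0) = 3.

f: a_k = 0, 6, 0, -9, 0, 81/20, 0, -243/280, 0, 243/2240, …
g: a_k = 3, 0, -3/2, 0, 1/8, 0, -1/240, 0, 1/13440, 0, …
h₀=f+g: left-lcm gives L₀, ord ≤ 4.
Differentiate: ansatz ord ≤ ord L₀ ⇒ L.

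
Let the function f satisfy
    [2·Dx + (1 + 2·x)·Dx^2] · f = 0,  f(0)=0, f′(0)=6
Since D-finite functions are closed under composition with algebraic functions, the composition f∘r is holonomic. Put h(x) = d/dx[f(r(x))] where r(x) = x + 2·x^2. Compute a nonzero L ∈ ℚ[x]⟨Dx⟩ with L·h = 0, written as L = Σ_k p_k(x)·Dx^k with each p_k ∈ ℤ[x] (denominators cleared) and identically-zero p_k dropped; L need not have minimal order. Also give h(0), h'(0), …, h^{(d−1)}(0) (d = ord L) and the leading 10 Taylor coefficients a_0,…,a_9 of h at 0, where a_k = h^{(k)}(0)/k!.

f: a_k = 0, 6, -6, 8, -12, 96/5, -32, 384/7, -96, 512/3, …
Substitute x→r, Dx→(1/r')Dx; clear ⇒ L₀.
h₀' ⇒ L via d/dx closure of L₀.
L = (-2 + 8·x + 16·x^2) + (1 + 6·x + 12·x^2 + 16·x^3)·Dx  (order 1).
h: a_k = 6, 12, -48, 48, 96, -384, 384, 768, -3072, 3072, …
ICs: h(0) = 6.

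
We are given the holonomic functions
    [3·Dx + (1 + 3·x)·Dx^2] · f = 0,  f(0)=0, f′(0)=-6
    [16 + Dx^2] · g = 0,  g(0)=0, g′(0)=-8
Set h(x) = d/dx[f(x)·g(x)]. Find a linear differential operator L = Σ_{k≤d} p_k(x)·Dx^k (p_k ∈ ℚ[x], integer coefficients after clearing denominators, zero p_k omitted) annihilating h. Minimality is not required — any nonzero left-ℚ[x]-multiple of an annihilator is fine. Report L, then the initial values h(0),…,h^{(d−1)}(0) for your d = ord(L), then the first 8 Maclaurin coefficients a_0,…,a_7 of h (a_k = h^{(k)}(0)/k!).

f: a_k = 0, -6, 9, -18, 81/2, -486/5, 243, -4374/7, …
g: a_k = 0, -8, 0, 64/3, 0, -256/15, 0, 2048/315, …
Product ⇒ symmetric product L₀, ord ≤ 4.
h=h₀': d/dx-closure on L₀ ⇒ L.
L = (-252256 - 1400832·x + 774144·x^2 + 36937728·x^3 + 133871616·x^4 + 191102976·x^5 + 95551488·x^6) + (-43296 + 45216·x + 2557440·x^2 + 11404800·x^3 + 19906560·x^4 + 11943936·x^5)·Dx + (-14630 - 16992·x + 831600·x^2 + 6110208·x^3 + 17853696·x^4 + 23887872·x^5 + 11943936·x^6)·Dx^2 + (-2706 + 2826·x + 159840·x^2 + 712800·x^3 + 1244160·x^4 + 746496·x^5)·Dx^3 + (71 + 4410·x + 48951·x^2 + 237600·x^3 + 592920·x^4 + 746496·x^5 + 373248·x^6)·Dx^4  (order 4).
h: a_k = 0, 96, -216, 64, -660, 2976, -43176/5, 2682496/105, …
ICs: h(0) = 0, h′(0) = 96, h′′(0) = -432, h′′′(0) = 384.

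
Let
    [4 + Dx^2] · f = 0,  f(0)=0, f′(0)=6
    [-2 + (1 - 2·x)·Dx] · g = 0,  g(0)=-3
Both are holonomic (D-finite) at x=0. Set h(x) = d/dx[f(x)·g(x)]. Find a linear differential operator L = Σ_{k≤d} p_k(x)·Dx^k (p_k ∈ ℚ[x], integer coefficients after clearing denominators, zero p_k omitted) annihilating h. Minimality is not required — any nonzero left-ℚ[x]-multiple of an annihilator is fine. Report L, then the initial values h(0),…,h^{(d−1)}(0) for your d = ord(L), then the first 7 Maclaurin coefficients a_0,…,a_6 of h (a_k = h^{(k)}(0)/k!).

f: a_k = 0, 6, 0, -4, 0, 4/5, 0, …
g: a_k = -3, -6, -12, -24, -48, -96, -192, …
f·g: L₀ = L_f ⊗_s L_g, ord ≤ 2·1.
Derive L from L₀ (diff closure).
L = (-4 - 16·x + 16·x^2) + (-4 + 8·x)·Dx + (1 - 4·x + 4·x^2)·Dx^2  (order 2).
h: a_k = -18, -72, -180, -480, -1212, -14544/5, -33928/5, …
ICs: h(0) = -18, h′(0) = -72.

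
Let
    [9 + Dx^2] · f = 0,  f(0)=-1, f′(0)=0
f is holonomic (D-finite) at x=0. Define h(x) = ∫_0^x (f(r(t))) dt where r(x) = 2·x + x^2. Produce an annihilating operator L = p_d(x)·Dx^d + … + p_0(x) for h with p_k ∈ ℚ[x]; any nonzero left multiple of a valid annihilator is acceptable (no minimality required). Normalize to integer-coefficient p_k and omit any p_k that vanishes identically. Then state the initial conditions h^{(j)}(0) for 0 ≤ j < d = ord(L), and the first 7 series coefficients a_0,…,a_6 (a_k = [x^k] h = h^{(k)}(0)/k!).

L = (36 + 108·x + 108·x^2 + 36·x^3)·Dx - Dx^2 + (1 + x)·Dx^3  (order 3).
h: a_k = 0, -1, 0, 6, 9/2, -99/10, -18, …
ICs: h(0) = 0, h′(0) = -1, h′′(0) = 0.

f: a_k = -1, 0, 9/2, 0, -27/8, 0, 81/80, …
h₀=f(r): pull back L_f along r ⇒ L₀.
h=∫h₀ ⇒ L = L₀·Dx.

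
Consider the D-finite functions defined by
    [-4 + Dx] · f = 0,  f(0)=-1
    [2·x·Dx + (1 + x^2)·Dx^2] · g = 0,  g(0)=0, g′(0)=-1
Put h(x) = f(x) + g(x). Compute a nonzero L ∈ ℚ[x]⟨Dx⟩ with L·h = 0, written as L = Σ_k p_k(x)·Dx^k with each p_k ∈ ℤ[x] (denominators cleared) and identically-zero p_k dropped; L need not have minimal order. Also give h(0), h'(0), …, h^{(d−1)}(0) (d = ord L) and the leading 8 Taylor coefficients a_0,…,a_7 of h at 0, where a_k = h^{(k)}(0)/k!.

L = (4 - 16·x - 12·x^2 - 16·x^3)·Dx + (-9 - 13·x^2 - 8·x^4)·Dx^2 + (2 + x + 4·x^2 + x^3 + 2·x^4)·Dx^3  (order 3).
h: a_k = -1, -5, -8, -31/3, -32/3, -131/15, -256/45, -979/315, …
ICs: h(0) = -1, h′(0) = -5, h′′(0) = -16.

f: a_k = -1, -4, -8, -32/3, -32/3, -128/15, -256/45, -1024/315, …
g: a_k = 0, -1, 0, 1/3, 0, -1/5, 0, 1/7, …
L₀ := lclm(L_f,L_g); ord L₀ ≤ 1+2.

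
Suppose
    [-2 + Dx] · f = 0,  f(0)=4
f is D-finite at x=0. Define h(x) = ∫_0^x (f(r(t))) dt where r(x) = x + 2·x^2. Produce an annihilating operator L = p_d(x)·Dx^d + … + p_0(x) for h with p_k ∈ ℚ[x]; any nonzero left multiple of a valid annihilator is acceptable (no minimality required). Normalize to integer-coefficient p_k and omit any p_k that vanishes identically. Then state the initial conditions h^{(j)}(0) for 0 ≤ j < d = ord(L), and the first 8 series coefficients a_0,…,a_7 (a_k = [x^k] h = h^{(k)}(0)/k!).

f: a_k = 4, 8, 8, 16/3, 8/3, 16/15, 16/45, 32/315, …
L₀ from L_f via x↦r, Dx↦r'^{-1}Dx.
∫: right-multiply L₀ by Dx.
L = (-2 - 8·x)·Dx + Dx^2  (order 2).
h: a_k = 0, 4, 4, 8, 28/3, 40/3, 72/5, 5296/315, …
ICs: h(0) = 0, h′(0) = 4.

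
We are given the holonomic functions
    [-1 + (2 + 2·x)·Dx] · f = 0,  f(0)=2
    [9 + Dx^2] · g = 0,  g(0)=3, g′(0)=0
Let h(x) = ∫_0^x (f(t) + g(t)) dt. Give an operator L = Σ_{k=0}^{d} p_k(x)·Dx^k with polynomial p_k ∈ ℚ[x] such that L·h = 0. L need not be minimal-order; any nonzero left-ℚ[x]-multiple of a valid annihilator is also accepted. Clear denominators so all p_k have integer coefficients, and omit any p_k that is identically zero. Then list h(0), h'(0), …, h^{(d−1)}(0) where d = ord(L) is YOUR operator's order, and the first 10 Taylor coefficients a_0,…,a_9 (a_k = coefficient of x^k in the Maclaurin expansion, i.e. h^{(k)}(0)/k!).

L = (-351 - 648·x - 324·x^2)·Dx + (630 + 1926·x + 1944·x^2 + 648·x^3)·Dx^2 + (-39 - 72·x - 36·x^2)·Dx^3 + (70 + 214·x + 216·x^2 + 72·x^3)·Dx^4  (order 4).
h: a_k = 0, 5, 1/2, -55/12, 1/32, 643/320, 7/768, -7881/17920, 33/8192, 88307/1720320, …
ICs: h(0) = 0, h′(0) = 5, h′′(0) = 1, h′′′(0) = -55/2.

f: a_k = 2, 1, -1/4, 1/8, -5/64, 7/128, -21/512, 33/1024, -429/16384, 715/32768, …
g: a_k = 3, 0, -27/2, 0, 81/8, 0, -243/80, 0, 2187/4480, 0, …
Sum ⇒ L₀ = lclm(L_f,L_g) in ℚ(x)⟨Dx⟩.
h=∫h₀ ⇒ L = L₀·Dx.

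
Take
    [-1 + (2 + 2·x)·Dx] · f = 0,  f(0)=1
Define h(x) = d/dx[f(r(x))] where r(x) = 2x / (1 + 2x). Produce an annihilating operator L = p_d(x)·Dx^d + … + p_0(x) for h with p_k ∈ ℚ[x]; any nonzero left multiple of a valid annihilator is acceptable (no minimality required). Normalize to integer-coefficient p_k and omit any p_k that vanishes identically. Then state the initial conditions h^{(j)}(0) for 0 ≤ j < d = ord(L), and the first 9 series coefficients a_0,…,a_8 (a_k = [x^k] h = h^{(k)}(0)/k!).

L = (-5 - 16·x) + (-1 - 6·x - 8·x^2)·Dx  (order 1).
h: a_k = 1, -5, 39/2, -141/2, 1995/8, -7059/8, 50435/16, -182461/16, 5347827/128, …
ICs: h(0) = 1.

f: a_k = 1, 1/2, -1/8, 1/16, -5/128, 7/256, -21/1024, 33/2048, -429/32768, …
L₀ from L_f via x↦r, Dx↦r'^{-1}Dx.
h₀' ⇒ L via d/dx closure of L₀.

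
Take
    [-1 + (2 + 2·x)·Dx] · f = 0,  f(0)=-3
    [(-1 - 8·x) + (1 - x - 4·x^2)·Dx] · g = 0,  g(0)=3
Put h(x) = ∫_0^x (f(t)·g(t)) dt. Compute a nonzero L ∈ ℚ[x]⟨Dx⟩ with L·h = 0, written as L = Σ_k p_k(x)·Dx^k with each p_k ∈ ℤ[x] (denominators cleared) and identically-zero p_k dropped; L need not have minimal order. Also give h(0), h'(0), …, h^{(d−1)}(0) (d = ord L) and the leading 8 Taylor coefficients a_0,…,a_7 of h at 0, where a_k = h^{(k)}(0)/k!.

f: a_k = -3, -3/2, 3/8, -3/16, 15/128, -21/256, 63/1024, -99/2048, …
g: a_k = 3, 3, 15, 27, 87, 195, 543, 1323, …
h₀=f·g: eliminate ⇒ L₀, order ≤ 1·1.
∫: right-multiply L₀ by Dx.
L = (3 + 17·x + 12·x^2)·Dx + (-2 + 10·x^2 + 8·x^3)·Dx^2  (order 2).
h: a_k = 0, -9, -27/4, -129/8, -1647/64, -37899/640, -60423/512, -1937655/7168, …
ICs: h(0) = 0, h′(0) = -9.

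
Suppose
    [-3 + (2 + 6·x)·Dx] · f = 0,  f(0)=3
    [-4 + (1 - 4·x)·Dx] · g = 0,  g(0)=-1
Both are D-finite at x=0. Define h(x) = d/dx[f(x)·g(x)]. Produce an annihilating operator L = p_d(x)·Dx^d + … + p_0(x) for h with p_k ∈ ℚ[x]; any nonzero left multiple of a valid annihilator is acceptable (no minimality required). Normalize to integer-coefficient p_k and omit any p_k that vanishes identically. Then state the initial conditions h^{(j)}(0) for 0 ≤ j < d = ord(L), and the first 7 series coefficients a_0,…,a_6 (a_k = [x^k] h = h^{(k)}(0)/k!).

L = (167 + 792·x + 432·x^2) + (-22 - 2·x + 288·x^2 + 288·x^3)·Dx  (order 1).
h: a_k = -33/2, -501/4, -12267/16, -129633/32, -5210835/256, -49886235/512, -932725311/2048, …
ICs: h(0) = -33/2.

f: a_k = 3, 9/2, -27/8, 81/16, -1215/128, 5103/256, -45927/1024, …
g: a_k = -1, -4, -16, -64, -256, -1024, -4096, …
f·g: L₀ = L_f ⊗_s L_g, ord ≤ 1·1.
h=h₀': d/dx-closure on L₀ ⇒ L.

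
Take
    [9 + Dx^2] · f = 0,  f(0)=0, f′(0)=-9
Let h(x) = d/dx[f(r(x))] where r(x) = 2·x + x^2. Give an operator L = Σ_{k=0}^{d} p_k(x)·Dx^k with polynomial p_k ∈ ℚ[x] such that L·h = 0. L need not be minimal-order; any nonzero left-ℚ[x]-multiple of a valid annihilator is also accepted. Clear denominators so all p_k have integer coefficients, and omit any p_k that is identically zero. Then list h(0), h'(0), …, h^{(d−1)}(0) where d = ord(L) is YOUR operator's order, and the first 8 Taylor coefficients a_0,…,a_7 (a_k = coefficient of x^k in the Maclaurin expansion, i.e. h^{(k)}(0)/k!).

f: a_k = 0, -9, 0, 27/2, 0, -243/40, 0, 729/560, …
Substitute x→r, Dx→(1/r')Dx; clear ⇒ L₀.
Differentiate: ansatz ord ≤ ord L₀ ⇒ L.
L = (39 + 144·x + 216·x^2 + 144·x^3 + 36·x^4) + (-3 - 3·x)·Dx + (1 + 2·x + x^2)·Dx^2  (order 2).
h: a_k = -18, -18, 324, 648, -567, -2835, -11178/5, 13608/5, …
ICs: h(0) = -18, h′(0) = -18.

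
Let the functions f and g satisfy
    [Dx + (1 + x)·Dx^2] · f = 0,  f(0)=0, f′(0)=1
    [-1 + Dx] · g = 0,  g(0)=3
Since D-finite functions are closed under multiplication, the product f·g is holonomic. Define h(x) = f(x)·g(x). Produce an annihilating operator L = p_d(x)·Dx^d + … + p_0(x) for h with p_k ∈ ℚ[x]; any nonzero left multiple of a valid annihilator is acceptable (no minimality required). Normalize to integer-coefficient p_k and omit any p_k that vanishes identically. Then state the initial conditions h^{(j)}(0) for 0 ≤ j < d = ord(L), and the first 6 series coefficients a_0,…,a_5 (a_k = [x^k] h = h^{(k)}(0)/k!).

f: a_k = 0, 1, -1/2, 1/3, -1/4, 1/5, …
g: a_k = 3, 3, 3/2, 1/2, 1/8, 1/40, …
Sym-product of L_f,L_g gives L₀ (≤ ord 2).
L = x + (-1 - 2·x)·Dx + (1 + x)·Dx^2  (order 2).
h: a_k = 0, 3, 3/2, 1, 0, 9/40, …
ICs: h(0) = 0, h′(0) = 3.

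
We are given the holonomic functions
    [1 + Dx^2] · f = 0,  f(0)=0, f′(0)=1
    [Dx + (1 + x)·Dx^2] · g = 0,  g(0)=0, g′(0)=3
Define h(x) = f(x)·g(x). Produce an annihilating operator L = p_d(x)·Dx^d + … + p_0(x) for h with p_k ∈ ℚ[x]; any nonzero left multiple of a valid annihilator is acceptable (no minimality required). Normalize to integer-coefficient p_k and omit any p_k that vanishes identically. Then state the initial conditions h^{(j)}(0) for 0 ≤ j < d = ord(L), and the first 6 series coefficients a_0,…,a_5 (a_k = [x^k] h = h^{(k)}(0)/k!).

f: a_k = 0, 1, 0, -1/6, 0, 1/120, …
g: a_k = 0, 3, -3/2, 1, -3/4, 3/5, …
Product ⇒ symmetric product L₀, ord ≤ 4.
L = (-3 + 6·x + 19·x^2 + 16·x^3 + 4·x^4) + (4 + 20·x + 24·x^2 + 8·x^3)·Dx + (20·x + 42·x^2 + 32·x^3 + 8·x^4)·Dx^2 + (4 + 20·x + 24·x^2 + 8·x^3)·Dx^3 + (3 + 14·x + 23·x^2 + 16·x^3 + 4·x^4)·Dx^4  (order 4).
h: a_k = 0, 0, 3, -3/2, 1/2, -1/2, …
ICs: h(0) = 0, h′(0) = 0, h′′(0) = 6, h′′′(0) = -9.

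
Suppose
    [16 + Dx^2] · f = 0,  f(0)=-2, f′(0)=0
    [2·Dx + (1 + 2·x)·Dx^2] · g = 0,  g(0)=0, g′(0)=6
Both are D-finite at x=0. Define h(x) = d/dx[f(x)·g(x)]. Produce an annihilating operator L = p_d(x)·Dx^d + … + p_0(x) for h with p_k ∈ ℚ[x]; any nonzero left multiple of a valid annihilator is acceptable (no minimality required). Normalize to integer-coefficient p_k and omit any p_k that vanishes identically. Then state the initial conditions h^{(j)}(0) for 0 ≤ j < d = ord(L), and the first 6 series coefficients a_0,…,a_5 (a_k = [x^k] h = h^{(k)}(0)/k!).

L = (-896 + 28672·x + 282624·x^2 + 1032192·x^3 + 1826816·x^4 + 1572864·x^5 + 524288·x^6) + (576 + 12416·x + 66560·x^2 + 153600·x^3 + 163840·x^4 + 65536·x^5)·Dx + (280 + 6592·x + 44480·x^2 + 141312·x^3 + 234496·x^4 + 196608·x^5 + 65536·x^6)·Dx^2 + (36 + 776·x + 4160·x^2 + 9600·x^3 + 10240·x^4 + 4096·x^5)·Dx^3 + (21 + 300·x + 1676·x^2 + 4800·x^3 + 7520·x^4 + 6144·x^5 + 2048·x^6)·Dx^4  (order 4).
h: a_k = -12, 24, 240, -288, -192, 0, …
ICs: h(0) = -12, h′(0) = 24, h′′(0) = 480, h′′′(0) = -1728.

f: a_k = -2, 0, 16, 0, -64/3, 0, …
g: a_k = 0, 6, -6, 8, -12, 96/5, …
Sym-product of L_f,L_g gives L₀ (≤ ord 4).
h=h₀': d/dx-closure on L₀ ⇒ L.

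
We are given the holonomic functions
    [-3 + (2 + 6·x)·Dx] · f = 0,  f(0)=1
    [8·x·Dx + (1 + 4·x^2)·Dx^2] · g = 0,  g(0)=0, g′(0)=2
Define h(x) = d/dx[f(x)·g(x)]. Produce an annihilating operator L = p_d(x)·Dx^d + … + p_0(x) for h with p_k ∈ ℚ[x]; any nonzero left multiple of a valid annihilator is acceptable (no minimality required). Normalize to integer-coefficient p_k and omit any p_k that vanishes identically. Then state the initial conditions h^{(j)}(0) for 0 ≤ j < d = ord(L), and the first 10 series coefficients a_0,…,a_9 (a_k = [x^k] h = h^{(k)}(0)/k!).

f: a_k = 1, 3/2, -9/8, 27/16, -405/128, 1701/256, -15309/1024, 72171/2048, -2814669/32768, 14073345/65536, …
g: a_k = 0, 2, 0, -8/3, 0, 32/5, 0, -128/7, 0, 512/9, …
Sym-product of L_f,L_g gives L₀ (≤ ord 2).
Derive L from L₀ (diff closure).
L = (15 + 1440·x + 1656·x^2 - 3456·x^3 - 1296·x^4) + (172 + 1188·x + 3552·x^2 + 1152·x^3 - 12096·x^4 - 5184·x^5)·Dx + (36 + 152·x + 36·x^2 - 256·x^3 - 864·x^4 - 3456·x^5 - 1728·x^6)·Dx^2  (order 2).
h: a_k = 2, 6, -59/4, -5/2, 983/64, 35307/320, -841319/2560, 1294977/4480, -77121523/114688, 1488121321/344064, …
ICs: h(0) = 2, h′(0) = 6.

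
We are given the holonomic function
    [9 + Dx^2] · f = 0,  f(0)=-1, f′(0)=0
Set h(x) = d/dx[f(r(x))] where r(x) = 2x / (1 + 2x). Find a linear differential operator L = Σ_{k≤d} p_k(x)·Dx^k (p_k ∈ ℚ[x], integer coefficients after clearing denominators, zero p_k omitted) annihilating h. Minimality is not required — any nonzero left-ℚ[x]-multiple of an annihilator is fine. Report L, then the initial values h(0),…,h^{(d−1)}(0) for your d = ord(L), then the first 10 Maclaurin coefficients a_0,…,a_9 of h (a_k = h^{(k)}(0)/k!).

L = (60 + 96·x + 96·x^2) + (12 + 72·x + 144·x^2 + 96·x^3)·Dx + (1 + 8·x + 24·x^2 + 32·x^3 + 16·x^4)·Dx^2  (order 2).
h: a_k = 0, 36, -216, 648, -720, -19656/5, 154224/5, -4696848/35, 15741216/35, -43462008/35, …
ICs: h(0) = 0, h′(0) = 36.

f: a_k = -1, 0, 9/2, 0, -27/8, 0, 81/80, 0, -729/4480, 0, …
Substitute x→r, Dx→(1/r')Dx; clear ⇒ L₀.
h=h₀': d/dx-closure on L₀ ⇒ L.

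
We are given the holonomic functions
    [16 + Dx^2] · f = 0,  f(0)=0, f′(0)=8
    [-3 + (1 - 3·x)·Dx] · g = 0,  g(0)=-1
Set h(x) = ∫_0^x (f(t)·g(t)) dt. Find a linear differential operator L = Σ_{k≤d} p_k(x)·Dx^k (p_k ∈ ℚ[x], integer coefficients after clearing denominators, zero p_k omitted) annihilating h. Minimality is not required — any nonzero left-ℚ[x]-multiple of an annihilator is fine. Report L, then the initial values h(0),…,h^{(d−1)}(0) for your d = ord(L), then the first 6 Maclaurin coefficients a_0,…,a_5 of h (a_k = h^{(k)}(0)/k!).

L = (-16 + 48·x)·Dx + 6·Dx^2 + (-1 + 3·x)·Dx^3  (order 3).
h: a_k = 0, 0, -4, -8, -38/3, -152/5, …
ICs: h(0) = 0, h′(0) = 0, h′′(0) = -8.

f: a_k = 0, 8, 0, -64/3, 0, 256/15, …
g: a_k = -1, -3, -9, -27, -81, -243, …
h₀=f·g: eliminate ⇒ L₀, order ≤ 2·1.
h=∫₀ˣh₀: take L = L₀·Dx.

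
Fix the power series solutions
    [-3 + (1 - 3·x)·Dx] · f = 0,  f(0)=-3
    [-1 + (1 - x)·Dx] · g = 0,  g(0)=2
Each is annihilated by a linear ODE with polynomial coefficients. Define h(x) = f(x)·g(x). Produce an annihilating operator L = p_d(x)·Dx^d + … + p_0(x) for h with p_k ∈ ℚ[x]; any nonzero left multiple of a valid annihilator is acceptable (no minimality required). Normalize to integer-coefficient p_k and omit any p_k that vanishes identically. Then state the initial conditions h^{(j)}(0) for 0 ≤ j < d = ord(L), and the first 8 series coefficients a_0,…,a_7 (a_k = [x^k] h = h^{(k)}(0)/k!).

L = (-4 + 6·x) + (1 - 4·x + 3·x^2)·Dx  (order 1).
h: a_k = -6, -24, -78, -240, -726, -2184, -6558, -19680, …
ICs: h(0) = -6.

f: a_k = -3, -9, -27, -81, -243, -729, -2187, -6561, …
g: a_k = 2, 2, 2, 2, 2, 2, 2, 2, …
f·g: L₀ = L_f ⊗_s L_g, ord ≤ 1·1.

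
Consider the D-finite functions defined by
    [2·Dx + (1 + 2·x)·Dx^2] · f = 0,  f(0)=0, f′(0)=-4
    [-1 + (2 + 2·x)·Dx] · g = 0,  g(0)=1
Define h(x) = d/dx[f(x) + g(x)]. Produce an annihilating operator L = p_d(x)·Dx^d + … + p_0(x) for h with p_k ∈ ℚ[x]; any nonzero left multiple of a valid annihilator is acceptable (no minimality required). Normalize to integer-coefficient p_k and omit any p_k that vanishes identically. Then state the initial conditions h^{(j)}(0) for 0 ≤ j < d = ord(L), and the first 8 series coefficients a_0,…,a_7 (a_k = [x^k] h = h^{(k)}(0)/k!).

f: a_k = 0, -4, 4, -16/3, 8, -64/5, 64/3, -256/7, …
g: a_k = 1, 1/2, -1/8, 1/16, -5/128, 7/256, -21/1024, 33/2048, …
Weyl lclm of L_f,L_g ⇒ L₀ (ord ≤ 3).
h=h₀': d/dx-closure on L₀ ⇒ L.
L = (10 + 4·x) + (29 + 52·x + 20·x^2)·Dx + (6 + 22·x + 24·x^2 + 8·x^3)·Dx^2  (order 2).
h: a_k = -7/2, 31/4, -253/16, 1019/32, -16349/256, 65473/512, -524057/2048, 2096723/4096, …
ICs: h(0) = -7/2, h′(0) = 31/4.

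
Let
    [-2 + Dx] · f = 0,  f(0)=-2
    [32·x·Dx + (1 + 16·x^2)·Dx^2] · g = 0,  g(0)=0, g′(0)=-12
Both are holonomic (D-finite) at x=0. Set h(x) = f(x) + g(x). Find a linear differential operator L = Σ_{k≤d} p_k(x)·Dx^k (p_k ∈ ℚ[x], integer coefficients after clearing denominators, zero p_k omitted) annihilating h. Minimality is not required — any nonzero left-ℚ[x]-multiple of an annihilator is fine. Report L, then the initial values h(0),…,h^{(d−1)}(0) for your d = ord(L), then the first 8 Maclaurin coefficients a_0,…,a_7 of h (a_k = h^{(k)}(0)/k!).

f: a_k = -2, -4, -4, -8/3, -4/3, -8/15, -8/45, -16/315, …
g: a_k = 0, -12, 0, 64, 0, -3072/5, 0, 49152/7, …
Weyl lclm of L_f,L_g ⇒ L₀ (ord ≤ 3).
L = (32 - 64·x - 1536·x^2 - 1024·x^3)·Dx + (-18 + 704·x^2 - 512·x^4)·Dx^2 + (1 + 16·x + 32·x^2 + 256·x^3 + 256·x^4)·Dx^3  (order 3).
h: a_k = -2, -16, -4, 184/3, -4/3, -9224/15, -8/45, 2211824/315, …
ICs: h(0) = -2, h′(0) = -16, h′′(0) = -8.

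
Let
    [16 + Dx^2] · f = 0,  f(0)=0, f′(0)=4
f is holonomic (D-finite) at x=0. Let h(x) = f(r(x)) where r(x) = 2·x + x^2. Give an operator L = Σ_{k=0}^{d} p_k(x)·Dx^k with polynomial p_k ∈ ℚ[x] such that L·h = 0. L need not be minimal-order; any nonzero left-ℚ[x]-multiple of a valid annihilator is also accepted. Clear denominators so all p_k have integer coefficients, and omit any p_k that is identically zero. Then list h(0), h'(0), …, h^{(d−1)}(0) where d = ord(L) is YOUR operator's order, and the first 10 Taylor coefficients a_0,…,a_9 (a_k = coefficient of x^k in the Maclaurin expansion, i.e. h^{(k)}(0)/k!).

L = (64 + 192·x + 192·x^2 + 64·x^3) - Dx + (1 + x)·Dx^2  (order 2).
h: a_k = 0, 8, 4, -256/3, -128, 3136/15, 672, 83968/315, -50176/45, -4902656/2835, …
ICs: h(0) = 0, h′(0) = 8.

f: a_k = 0, 4, 0, -32/3, 0, 128/15, 0, -1024/315, 0, 2048/2835, …
f∘r: x↦r, Dx↦Dx/r' in L_f ⇒ L₀.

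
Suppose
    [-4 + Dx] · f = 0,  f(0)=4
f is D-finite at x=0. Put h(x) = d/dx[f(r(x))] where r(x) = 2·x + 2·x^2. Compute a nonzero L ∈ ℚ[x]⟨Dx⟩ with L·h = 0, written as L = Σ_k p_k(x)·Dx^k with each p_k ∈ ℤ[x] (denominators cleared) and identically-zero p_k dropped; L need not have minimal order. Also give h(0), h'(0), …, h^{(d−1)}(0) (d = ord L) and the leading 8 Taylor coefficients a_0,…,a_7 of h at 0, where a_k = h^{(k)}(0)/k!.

L = (10 + 32·x + 32·x^2) + (-1 - 2·x)·Dx  (order 1).
h: a_k = 32, 320, 1792, 22016/3, 72704/3, 1021952/15, 1515520/9, 117850112/315, …
ICs: h(0) = 32.

f: a_k = 4, 16, 32, 128/3, 128/3, 512/15, 1024/45, 4096/315, …
Substitute x→r, Dx→(1/r')Dx; clear ⇒ L₀.
h₀' ⇒ L via d/dx closure of L₀.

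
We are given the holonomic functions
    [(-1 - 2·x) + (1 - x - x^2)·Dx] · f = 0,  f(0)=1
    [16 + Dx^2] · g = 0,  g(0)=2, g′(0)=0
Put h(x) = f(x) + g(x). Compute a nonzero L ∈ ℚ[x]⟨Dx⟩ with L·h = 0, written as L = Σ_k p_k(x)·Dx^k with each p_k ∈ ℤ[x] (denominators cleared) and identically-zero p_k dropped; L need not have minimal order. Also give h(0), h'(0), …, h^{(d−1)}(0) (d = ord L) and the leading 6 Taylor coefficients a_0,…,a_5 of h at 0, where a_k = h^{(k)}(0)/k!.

f: a_k = 1, 1, 2, 3, 5, 8, …
g: a_k = 2, 0, -16, 0, 64/3, 0, …
Sum ⇒ L₀ = lclm(L_f,L_g) in ℚ(x)⟨Dx⟩.
L = (272 + 384·x - 352·x^2 + 192·x^3 + 640·x^4 + 256·x^5) + (-160 + 368·x + 32·x^2 - 544·x^3 + 48·x^4 + 384·x^5 + 128·x^6)·Dx + (17 + 24·x - 22·x^2 + 12·x^3 + 40·x^4 + 16·x^5)·Dx^2 + (-10 + 23·x + 2·x^2 - 34·x^3 + 3·x^4 + 24·x^5 + 8·x^6)·Dx^3  (order 3).
h: a_k = 3, 1, -14, 3, 79/3, 8, …
ICs: h(0) = 3, h′(0) = 1, h′′(0) = -28.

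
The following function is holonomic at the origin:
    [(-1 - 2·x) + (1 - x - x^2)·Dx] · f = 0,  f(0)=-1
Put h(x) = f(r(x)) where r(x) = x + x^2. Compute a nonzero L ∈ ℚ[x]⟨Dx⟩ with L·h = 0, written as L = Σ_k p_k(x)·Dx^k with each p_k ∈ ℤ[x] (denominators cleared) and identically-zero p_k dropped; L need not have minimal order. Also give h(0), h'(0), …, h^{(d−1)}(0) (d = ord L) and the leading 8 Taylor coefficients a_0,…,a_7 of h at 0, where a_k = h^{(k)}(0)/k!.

f: a_k = -1, -1, -2, -3, -5, -8, -13, -21, …
f∘r: x↦r, Dx↦Dx/r' in L_f ⇒ L₀.
L = (1 + 4·x + 6·x^2 + 4·x^3) + (-1 + x + 2·x^2 + 2·x^3 + x^4)·Dx  (order 1).
h: a_k = -1, -1, -3, -7, -16, -37, -86, -199, …
ICs: h(0) = -1.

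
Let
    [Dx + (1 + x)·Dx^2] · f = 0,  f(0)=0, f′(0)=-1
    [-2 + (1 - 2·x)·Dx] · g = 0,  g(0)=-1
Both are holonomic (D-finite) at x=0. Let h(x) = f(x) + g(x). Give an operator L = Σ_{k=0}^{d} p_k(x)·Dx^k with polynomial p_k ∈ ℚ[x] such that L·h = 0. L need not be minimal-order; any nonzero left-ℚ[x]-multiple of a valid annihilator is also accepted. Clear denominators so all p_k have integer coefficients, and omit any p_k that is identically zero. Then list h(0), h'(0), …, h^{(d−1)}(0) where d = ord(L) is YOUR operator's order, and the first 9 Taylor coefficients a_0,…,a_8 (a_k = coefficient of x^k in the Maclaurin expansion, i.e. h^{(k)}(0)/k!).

f: a_k = 0, -1, 1/2, -1/3, 1/4, -1/5, 1/6, -1/7, 1/8, …
g: a_k = -1, -2, -4, -8, -16, -32, -64, -128, -256, …
f+g: L₀ = lclm(L_f,L_g), ord ≤ 2+1.
L = (-32 - 8·x)·Dx + (-22 - 56·x - 16·x^2)·Dx^2 + (5 - 3·x - 12·x^2 - 4·x^3)·Dx^3  (order 3).
h: a_k = -1, -3, -7/2, -25/3, -63/4, -161/5, -383/6, -897/7, -2047/8, …
ICs: h(0) = -1, h′(0) = -3, h′′(0) = -7.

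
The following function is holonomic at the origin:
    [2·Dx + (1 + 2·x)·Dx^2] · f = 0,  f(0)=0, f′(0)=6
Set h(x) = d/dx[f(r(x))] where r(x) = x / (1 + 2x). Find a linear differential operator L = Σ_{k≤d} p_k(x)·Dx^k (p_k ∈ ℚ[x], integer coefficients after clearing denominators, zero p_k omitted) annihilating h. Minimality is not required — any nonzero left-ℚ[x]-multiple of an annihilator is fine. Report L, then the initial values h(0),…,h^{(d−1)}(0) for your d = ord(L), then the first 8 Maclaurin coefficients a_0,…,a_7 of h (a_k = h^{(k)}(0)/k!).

L = (6 + 16·x) + (1 + 6·x + 8·x^2)·Dx  (order 1).
h: a_k = 6, -36, 168, -720, 2976, -12096, 48768, -195840, …
ICs: h(0) = 6.

f: a_k = 0, 6, -6, 8, -12, 96/5, -32, 384/7, …
Change of var in L_f (x↦r) gives L₀.
Derive L from L₀ (diff closure).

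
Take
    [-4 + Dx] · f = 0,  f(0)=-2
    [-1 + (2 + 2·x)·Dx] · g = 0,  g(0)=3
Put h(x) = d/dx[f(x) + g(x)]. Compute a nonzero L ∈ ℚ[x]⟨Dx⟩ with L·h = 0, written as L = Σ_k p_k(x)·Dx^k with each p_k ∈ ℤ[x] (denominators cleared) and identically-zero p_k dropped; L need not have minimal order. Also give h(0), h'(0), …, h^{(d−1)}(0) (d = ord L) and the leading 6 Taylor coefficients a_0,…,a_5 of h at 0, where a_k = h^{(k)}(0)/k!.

L = (-44 - 32·x) + (-61 - 128·x - 64·x^2)·Dx + (18 + 34·x + 16·x^2)·Dx^2  (order 2).
h: a_k = -13/2, -131/4, -1015/16, -8237/96, -65221/768, -527123/7680, …
ICs: h(0) = -13/2, h′(0) = -131/4.

f: a_k = -2, -8, -16, -64/3, -64/3, -256/15, …
g: a_k = 3, 3/2, -3/8, 3/16, -15/128, 21/256, …
f+g: L₀ = lclm(L_f,L_g), ord ≤ 1+1.
Differentiate: ansatz ord ≤ ord L₀ ⇒ L.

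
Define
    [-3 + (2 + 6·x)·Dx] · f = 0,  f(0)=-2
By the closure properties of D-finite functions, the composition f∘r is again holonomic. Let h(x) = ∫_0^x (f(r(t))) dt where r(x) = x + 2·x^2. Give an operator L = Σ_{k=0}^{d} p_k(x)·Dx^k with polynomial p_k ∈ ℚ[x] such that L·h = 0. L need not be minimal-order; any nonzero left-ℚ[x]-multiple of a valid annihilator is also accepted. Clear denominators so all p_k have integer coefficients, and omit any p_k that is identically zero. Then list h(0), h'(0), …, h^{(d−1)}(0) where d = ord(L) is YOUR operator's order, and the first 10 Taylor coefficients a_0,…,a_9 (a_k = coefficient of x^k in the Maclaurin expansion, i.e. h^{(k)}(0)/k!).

L = (-3 - 12·x)·Dx + (2 + 6·x + 12·x^2)·Dx^2  (order 2).
h: a_k = 0, -2, -3/2, -5/4, 45/32, -63/64, -135/256, 11205/3584, -41715/8192, 31365/16384, …
ICs: h(0) = 0, h′(0) = -2.

f: a_k = -2, -3, 9/4, -27/8, 405/64, -1701/128, 15309/512, -72171/1024, 2814669/16384, -14073345/32768, …
L₀ from L_f via x↦r, Dx↦r'^{-1}Dx.
h=∫₀ˣh₀: take L = L₀·Dx.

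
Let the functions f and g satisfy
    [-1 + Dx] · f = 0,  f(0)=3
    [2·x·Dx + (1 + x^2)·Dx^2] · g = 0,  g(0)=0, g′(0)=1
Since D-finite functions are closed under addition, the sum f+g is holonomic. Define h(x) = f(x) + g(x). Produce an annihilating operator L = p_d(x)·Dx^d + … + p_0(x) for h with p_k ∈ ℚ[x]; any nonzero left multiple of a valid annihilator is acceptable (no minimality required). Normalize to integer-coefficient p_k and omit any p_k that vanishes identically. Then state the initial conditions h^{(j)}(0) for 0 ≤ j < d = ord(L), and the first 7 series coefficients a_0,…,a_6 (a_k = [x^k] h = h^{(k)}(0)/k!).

L = (2 - 4·x - 2·x^2)·Dx + (-3 + 3·x + x^2 - x^3)·Dx^2 + (1 + x + x^2 + x^3)·Dx^3  (order 3).
h: a_k = 3, 4, 3/2, 1/6, 1/8, 9/40, 1/240, …
ICs: h(0) = 3, h′(0) = 4, h′′(0) = 3.

f: a_k = 3, 3, 3/2, 1/2, 1/8, 1/40, 1/240, …
g: a_k = 0, 1, 0, -1/3, 0, 1/5, 0, …
Weyl lclm of L_f,L_g ⇒ L₀ (ord ≤ 3).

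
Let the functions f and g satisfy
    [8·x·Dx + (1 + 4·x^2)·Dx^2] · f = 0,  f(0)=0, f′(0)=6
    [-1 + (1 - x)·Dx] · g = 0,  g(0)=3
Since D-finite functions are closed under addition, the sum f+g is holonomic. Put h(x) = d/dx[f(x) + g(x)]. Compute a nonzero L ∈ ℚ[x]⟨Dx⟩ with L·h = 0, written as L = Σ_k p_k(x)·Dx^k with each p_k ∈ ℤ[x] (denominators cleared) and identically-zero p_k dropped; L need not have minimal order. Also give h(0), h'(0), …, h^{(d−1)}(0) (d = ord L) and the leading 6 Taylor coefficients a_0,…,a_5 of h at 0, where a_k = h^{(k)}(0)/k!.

L = (8 - 32·x - 96·x^2) + (-7 + 8·x + 20·x^2 - 96·x^3)·Dx + (1 + 3·x + 12·x^3 - 16·x^4)·Dx^2  (order 2).
h: a_k = 9, 6, -15, 12, 111, 18, …
ICs: h(0) = 9, h′(0) = 6.

f: a_k = 0, 6, 0, -8, 0, 96/5, …
g: a_k = 3, 3, 3, 3, 3, 3, …
Weyl lclm of L_f,L_g ⇒ L₀ (ord ≤ 3).
h=h₀': d/dx-closure on L₀ ⇒ L.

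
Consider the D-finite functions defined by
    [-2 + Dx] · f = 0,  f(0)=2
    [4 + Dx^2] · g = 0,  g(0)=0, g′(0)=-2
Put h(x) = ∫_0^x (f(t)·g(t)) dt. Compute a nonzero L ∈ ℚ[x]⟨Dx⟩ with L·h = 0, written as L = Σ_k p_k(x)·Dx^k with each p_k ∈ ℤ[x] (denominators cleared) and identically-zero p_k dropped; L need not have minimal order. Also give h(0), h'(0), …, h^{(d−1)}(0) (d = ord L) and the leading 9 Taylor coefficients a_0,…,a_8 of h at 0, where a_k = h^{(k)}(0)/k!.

f: a_k = 2, 4, 4, 8/3, 4/3, 8/15, 8/45, 16/315, 4/315, …
g: a_k = 0, -2, 0, 4/3, 0, -4/15, 0, 8/315, 0, …
f·g: L₀ = L_f ⊗_s L_g, ord ≤ 1·2.
∫: right-multiply L₀ by Dx.
L = 8·Dx - 4·Dx^2 + Dx^3  (order 3).
h: a_k = 0, 0, -2, -8/3, -4/3, 0, 16/45, 64/315, 16/315, …
ICs: h(0) = 0, h′(0) = 0, h′′(0) = -4.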